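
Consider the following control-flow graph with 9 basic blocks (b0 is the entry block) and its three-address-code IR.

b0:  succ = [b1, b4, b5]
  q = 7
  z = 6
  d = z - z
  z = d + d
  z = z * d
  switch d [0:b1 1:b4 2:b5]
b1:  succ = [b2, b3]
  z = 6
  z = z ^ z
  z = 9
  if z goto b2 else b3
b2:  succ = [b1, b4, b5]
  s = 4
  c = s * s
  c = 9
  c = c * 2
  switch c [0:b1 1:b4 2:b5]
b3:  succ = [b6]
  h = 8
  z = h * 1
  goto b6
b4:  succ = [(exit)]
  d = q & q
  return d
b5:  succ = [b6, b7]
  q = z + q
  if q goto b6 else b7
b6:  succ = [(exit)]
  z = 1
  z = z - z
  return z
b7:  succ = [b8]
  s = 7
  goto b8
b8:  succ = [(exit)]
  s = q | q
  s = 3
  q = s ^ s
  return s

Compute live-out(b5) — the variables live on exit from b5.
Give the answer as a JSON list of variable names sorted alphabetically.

Answer: ["q"]

Analysis:
def/use:
  b0 def {d,q,z} use ∅
  b1 def {z} use ∅
  b2 def {c,s} use ∅
  b3 def {h,z} use ∅
  b4 def {d} use {q}
  b5 def {q} use {q,z}
  b6 def {z} use ∅
  b7 def {s} use ∅
  b8 def {q,s} use {q}

Live sets:
  b0: in=∅ out={q,z}
  b1: in={q} out={q,z}
  b2: in={q,z} out={q,z}
  b3: in=∅ out=∅
  b4: in={q} out=∅
  b5: in={q,z} out={q}
  b6: in=∅ out=∅
  b7: in={q} out={q}
  b8: in={q} out=∅

live-out(b5) = ["q"]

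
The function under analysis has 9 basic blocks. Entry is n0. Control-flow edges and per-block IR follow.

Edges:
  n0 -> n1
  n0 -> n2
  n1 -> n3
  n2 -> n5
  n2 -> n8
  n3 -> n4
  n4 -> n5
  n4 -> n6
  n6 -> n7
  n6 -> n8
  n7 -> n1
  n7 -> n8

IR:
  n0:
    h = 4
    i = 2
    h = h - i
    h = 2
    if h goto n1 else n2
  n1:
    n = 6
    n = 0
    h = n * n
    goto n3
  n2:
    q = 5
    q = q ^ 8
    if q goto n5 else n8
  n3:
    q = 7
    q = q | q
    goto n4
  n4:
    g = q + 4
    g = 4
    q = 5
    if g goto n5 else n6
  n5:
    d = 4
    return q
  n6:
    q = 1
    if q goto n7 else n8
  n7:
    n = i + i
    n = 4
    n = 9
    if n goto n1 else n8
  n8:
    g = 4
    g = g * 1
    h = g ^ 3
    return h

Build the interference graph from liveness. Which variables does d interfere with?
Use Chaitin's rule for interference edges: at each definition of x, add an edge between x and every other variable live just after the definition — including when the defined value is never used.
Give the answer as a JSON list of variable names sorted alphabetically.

Block summaries:
  n0: {h,i} / ∅
  n1: {h,n} / ∅
  n2: {q} / ∅
  n3: {q} / ∅
  n4: {g,q} / {q}
  n5: {d} / {q}
  n6: {q} / ∅
  n7: {n} / {i}
  n8: {g,h} / ∅

Live sets:
  n0: in=∅ out={i}
  n1: in={i} out={i}
  n2: in=∅ out={q}
  n3: in={i} out={i,q}
  n4: in={i,q} out={i,q}
  n5: in={q} out=∅
  n6: in={i} out={i}
  n7: in={i} out={i}
  n8: in=∅ out=∅

Interfere edges:
  d — {q}
  g — {i,q}
  h — {i}
  i — {g,h,n,q}
  n — {i}
  q — {d,g,i}

N(d) = ["q"]

Answer: ["q"]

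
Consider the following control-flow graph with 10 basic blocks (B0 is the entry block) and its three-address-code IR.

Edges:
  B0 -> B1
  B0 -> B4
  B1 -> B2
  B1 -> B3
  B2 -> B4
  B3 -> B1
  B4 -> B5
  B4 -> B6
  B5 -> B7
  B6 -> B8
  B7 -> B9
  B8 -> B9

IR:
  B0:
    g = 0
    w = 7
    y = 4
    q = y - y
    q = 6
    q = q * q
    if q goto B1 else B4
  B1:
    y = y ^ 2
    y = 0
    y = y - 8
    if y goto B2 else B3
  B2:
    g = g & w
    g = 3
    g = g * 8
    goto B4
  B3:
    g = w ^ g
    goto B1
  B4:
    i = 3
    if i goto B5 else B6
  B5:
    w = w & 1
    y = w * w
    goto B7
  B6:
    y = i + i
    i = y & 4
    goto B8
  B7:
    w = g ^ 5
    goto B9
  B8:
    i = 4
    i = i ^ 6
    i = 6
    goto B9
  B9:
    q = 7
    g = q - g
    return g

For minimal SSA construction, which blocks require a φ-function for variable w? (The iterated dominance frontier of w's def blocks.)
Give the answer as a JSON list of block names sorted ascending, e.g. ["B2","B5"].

idom tree: B1←B0 B2←B1 B3←B1 B4←B0 B5←B4 B6←B4 B7←B5 B8←B6 B9←B4
Dom∩ at merges:
  B1: preds {B0,B3}: {B0} ∩ {B0,B1,B3} = {B0}; idom=B0
  B4: preds {B0,B2}: {B0} ∩ {B0,B1,B2} = {B0}; idom=B0
  B9: preds {B7,B8}: {B0,B4,B5,B7} ∩ {B0,B4,B6,B8} = {B0,B4}; idom=B4

DF walk-up:
  B1←B0: walk · to B0
  B1←B3: walk B3→B1 to B0
  B4←B0: walk · to B0
  B4←B2: walk B2→B1 to B0
  B9←B7: walk B7→B5 to B4
  B9←B8: walk B8→B6 to B4
  B0 → ∅
  B1 → {B1,B4}
  B2 → {B4}
  B3 → {B1}
  B4 → ∅
  B5 → {B9}
  B6 → {B9}
  B7 → {B9}
  B8 → {B9}
  B9 → ∅

φ for w: defs {B0,B5,B7}
  DF⁺ = {B9}

Answer: ["B9"]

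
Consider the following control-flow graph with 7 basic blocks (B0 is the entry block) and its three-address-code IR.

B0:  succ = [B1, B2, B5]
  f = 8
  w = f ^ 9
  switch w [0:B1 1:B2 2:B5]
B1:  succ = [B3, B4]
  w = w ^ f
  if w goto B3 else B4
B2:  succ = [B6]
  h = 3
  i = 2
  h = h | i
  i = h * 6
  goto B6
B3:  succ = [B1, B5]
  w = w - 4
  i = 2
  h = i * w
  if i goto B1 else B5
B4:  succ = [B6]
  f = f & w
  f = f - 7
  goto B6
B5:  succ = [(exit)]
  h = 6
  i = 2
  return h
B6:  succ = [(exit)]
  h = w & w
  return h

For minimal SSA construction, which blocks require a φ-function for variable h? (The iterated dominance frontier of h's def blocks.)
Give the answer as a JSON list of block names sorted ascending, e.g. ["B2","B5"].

Answer: ["B1", "B5", "B6"]

Working:
idom tree: B1←B0 B2←B0 B3←B1 B4←B1 B5←B0 B6←B0
Dom at joins:
  B1: preds {B0,B3}: {B0} ∩ {B0,B1,B3} = {B0}; idom=B0
  B5: preds {B0,B3}: {B0} ∩ {B0,B1,B3} = {B0}; idom=B0
  B6: preds {B2,B4}: {B0,B2} ∩ {B0,B1,B4} = {B0}; idom=B0

DF derivation:
  B1←B0: walk · to B0
  B1←B3: walk B3→B1 to B0
  B5←B0: walk · to B0
  B5←B3: walk B3→B1 to B0
  B6←B2: walk B2 to B0
  B6←B4: walk B4→B1 to B0
  B0 → ∅
  B1 → {B1,B5,B6}
  B2 → {B6}
  B3 → {B1,B5}
  B4 → {B6}
  B5 → ∅
  B6 → ∅

φ for h: defs {B2,B3,B5,B6}
  DF⁺ = {B1,B5,B6}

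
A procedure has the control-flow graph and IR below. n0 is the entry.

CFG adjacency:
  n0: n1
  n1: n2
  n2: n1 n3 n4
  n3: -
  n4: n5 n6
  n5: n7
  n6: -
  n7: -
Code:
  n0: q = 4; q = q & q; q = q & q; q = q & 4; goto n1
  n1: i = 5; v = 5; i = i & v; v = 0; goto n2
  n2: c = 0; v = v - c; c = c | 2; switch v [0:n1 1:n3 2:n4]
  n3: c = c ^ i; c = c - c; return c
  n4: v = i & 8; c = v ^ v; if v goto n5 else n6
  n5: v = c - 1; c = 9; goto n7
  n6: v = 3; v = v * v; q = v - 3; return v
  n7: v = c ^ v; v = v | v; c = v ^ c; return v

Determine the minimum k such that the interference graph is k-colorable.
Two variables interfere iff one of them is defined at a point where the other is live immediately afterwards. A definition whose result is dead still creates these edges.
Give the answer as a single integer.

Answer: 3

Working:
Per-block:
  n0 def {q} use ∅
  n1 def {i,v} use ∅
  n2 def {c,v} use {v}
  n3 def {c} use {c,i}
  n4 def {c,v} use {i}
  n5 def {c,v} use {c}
  n6 def {q,v} use ∅
  n7 def {c,v} use {c,v}

Liveness:
  n0 li=∅ lo=∅
  n1 li=∅ lo={i,v}
  n2 li={i,v} lo={c,i}
  n3 li={c,i} lo=∅
  n4 li={i} lo={c}
  n5 li={c} lo={c,v}
  n6 li=∅ lo=∅
  n7 li={c,v} lo=∅

Interfere edges:
  c↔{i,v}
  i↔{c,v}
  q↔{v}
  v↔{c,i,q}

Chromatic number:
  {c,i,v} pairwise interfere (3-clique) ⇒ χ ≥ 3
  3-colouring: R0={v}  R1={c,q}  R2={i}
  χ = 3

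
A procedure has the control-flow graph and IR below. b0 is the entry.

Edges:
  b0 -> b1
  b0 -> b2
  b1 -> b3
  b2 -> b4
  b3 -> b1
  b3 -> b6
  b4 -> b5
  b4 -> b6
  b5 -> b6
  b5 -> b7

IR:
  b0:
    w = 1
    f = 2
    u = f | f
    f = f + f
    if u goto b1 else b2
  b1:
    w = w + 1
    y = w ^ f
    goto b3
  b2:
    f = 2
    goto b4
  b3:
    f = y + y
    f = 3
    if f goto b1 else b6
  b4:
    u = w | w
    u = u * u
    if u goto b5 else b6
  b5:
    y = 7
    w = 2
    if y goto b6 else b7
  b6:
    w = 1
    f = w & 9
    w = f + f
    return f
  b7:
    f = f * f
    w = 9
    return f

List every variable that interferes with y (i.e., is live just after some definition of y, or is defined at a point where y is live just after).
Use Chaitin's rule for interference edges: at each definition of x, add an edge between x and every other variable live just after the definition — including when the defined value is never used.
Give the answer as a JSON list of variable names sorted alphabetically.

Per-block:
  b0 def {f,u,w} use ∅
  b1 def {w,y} use {f,w}
  b2 def {f} use ∅
  b3 def {f} use {y}
  b4 def {u} use {w}
  b5 def {w,y} use ∅
  b6 def {f,w} use ∅
  b7 def {f,w} use {f}

Liveness:
  b0 li=∅ lo={f,w}
  b1 li={f,w} lo={w,y}
  b2 li={w} lo={f,w}
  b3 li={w,y} lo={f,w}
  b4 li={f,w} lo={f}
  b5 li={f} lo={f}
  b6 li=∅ lo=∅
  b7 li={f} lo=∅

Conflict graph:
  f↔{u,w,y}
  u↔{f,w}
  w↔{f,u,y}
  y↔{f,w}

N(y) = ["f", "w"]

Answer: ["f", "w"]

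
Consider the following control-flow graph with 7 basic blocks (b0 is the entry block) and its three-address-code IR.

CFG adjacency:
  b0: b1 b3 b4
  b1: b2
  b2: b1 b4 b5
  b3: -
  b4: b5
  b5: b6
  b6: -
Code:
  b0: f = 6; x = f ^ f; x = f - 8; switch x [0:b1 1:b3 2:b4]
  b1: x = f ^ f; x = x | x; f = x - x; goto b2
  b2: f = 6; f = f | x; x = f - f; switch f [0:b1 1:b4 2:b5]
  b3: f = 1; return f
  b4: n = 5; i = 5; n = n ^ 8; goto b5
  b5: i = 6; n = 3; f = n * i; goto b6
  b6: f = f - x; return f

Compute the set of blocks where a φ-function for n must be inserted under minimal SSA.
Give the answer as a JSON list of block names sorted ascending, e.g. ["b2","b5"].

Answer: ["b5"]

Derivation:
idom tree: b1←b0 b2←b1 b3←b0 b4←b0 b5←b0 b6←b5
Dom at joins:
  b1: preds {b0,b2}: {b0} ∩ {b0,b1,b2} = {b0}; idom=b0
  b4: preds {b0,b2}: {b0} ∩ {b0,b1,b2} = {b0}; idom=b0
  b5: preds {b2,b4}: {b0,b1,b2} ∩ {b0,b4} = {b0}; idom=b0

DF walk-up:
  join b1 pred b0: · stop@b0
  join b1 pred b2: b2→b1 stop@b0
  join b4 pred b0: · stop@b0
  join b4 pred b2: b2→b1 stop@b0
  join b5 pred b2: b2→b1 stop@b0
  join b5 pred b4: b4 stop@b0
  DF(b0)=∅
  DF(b1)={b1,b4,b5}
  DF(b2)={b1,b4,b5}
  DF(b3)=∅
  DF(b4)={b5}
  DF(b5)=∅
  DF(b6)=∅

φ for n: defs {b4,b5}
  DF⁺ = {b5}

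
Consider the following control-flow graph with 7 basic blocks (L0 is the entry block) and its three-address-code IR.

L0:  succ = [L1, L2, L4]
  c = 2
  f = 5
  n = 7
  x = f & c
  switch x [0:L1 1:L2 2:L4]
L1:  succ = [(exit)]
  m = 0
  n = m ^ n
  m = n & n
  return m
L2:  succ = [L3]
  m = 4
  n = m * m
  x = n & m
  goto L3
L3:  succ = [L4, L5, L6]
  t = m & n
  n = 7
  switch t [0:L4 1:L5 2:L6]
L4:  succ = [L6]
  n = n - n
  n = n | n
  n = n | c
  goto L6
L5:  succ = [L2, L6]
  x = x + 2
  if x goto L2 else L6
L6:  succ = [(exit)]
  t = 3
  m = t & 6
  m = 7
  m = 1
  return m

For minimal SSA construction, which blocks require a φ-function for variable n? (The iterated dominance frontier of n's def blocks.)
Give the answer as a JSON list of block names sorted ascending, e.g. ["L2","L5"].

idom tree: L1←L0 L2←L0 L3←L2 L4←L0 L5←L3 L6←L0
Dom at joins:
  L2: preds {L0,L5}: {L0} ∩ {L0,L2,L3,L5} = {L0}; idom=L0
  L4: preds {L0,L3}: {L0} ∩ {L0,L2,L3} = {L0}; idom=L0
  L6: preds {L3,L4,L5}: {L0,L2,L3} ∩ {L0,L4} ∩ {L0,L2,L3,L5} = {L0}; idom=L0

DF derivation:
  join L2 pred L0: · stop@L0
  join L2 pred L5: L5→L3→L2 stop@L0
  join L4 pred L0: · stop@L0
  join L4 pred L3: L3→L2 stop@L0
  join L6 pred L3: L3→L2 stop@L0
  join L6 pred L4: L4 stop@L0
  join L6 pred L5: L5→L3→L2 stop@L0
  L0 → ∅
  L1 → ∅
  L2 → {L2,L4,L6}
  L3 → {L2,L4,L6}
  L4 → {L6}
  L5 → {L2,L6}
  L6 → ∅

φ for n: defs {L0,L1,L2,L3,L4}
  DF⁺ = {L2,L4,L6}

Answer: ["L2", "L4", "L6"]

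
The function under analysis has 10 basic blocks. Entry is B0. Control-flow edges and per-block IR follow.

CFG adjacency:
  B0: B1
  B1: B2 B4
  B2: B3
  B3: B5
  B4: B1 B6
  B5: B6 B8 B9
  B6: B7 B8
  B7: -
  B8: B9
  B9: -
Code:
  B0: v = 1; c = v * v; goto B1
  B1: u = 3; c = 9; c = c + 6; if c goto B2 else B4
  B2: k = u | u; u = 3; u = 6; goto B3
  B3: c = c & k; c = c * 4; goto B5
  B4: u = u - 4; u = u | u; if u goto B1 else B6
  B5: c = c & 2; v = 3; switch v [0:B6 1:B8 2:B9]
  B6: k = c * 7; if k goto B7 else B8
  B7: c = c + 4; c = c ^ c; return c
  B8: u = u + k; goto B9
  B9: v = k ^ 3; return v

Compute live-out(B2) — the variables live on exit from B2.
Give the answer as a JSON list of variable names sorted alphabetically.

Per-block:
  B0: def={c,v} ue=∅
  B1: def={c,u} ue=∅
  B2: def={k,u} ue={u}
  B3: def={c} ue={c,k}
  B4: def={u} ue={u}
  B5: def={c,v} ue={c}
  B6: def={k} ue={c}
  B7: def={c} ue={c}
  B8: def={u} ue={k,u}
  B9: def={v} ue={k}

Backward fixpoint:
  B0: in=∅ out=∅
  B1: in=∅ out={c,u}
  B2: in={c,u} out={c,k,u}
  B3: in={c,k,u} out={c,k,u}
  B4: in={c,u} out={c,u}
  B5: in={c,k,u} out={c,k,u}
  B6: in={c,u} out={c,k,u}
  B7: in={c} out=∅
  B8: in={k,u} out={k}
  B9: in={k} out=∅

live-out(B2) = ["c", "k", "u"]

Answer: ["c", "k", "u"]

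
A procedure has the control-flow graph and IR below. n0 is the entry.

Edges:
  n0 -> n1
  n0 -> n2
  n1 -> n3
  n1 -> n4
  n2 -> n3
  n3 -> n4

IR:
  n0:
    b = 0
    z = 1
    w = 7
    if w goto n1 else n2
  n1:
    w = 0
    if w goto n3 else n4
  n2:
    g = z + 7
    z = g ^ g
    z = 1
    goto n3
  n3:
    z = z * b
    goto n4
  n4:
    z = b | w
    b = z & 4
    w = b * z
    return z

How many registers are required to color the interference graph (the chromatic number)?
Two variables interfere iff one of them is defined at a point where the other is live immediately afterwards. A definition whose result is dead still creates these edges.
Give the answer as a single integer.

Answer: 3

Analysis:
Block summaries:
  n0: def={b,w,z} ue=∅
  n1: def={w} ue=∅
  n2: def={g,z} ue={z}
  n3: def={z} ue={b,z}
  n4: def={b,w,z} ue={b,w}

Liveness:
  n0 li=∅ lo={b,w,z}
  n1 li={b,z} lo={b,w,z}
  n2 li={b,w,z} lo={b,w,z}
  n3 li={b,w,z} lo={b,w}
  n4 li={b,w} lo=∅

Interfere edges:
  b — {g,w,z}
  g — {b,w}
  w — {b,g,z}
  z — {b,w}

Chromatic number:
  clique {b,g,w} ⇒ need ≥ 3
  assign b→r0 g→r2 w→r1 z→r2 — no edge inside a register ⇒ χ ≤ 3
  χ = 3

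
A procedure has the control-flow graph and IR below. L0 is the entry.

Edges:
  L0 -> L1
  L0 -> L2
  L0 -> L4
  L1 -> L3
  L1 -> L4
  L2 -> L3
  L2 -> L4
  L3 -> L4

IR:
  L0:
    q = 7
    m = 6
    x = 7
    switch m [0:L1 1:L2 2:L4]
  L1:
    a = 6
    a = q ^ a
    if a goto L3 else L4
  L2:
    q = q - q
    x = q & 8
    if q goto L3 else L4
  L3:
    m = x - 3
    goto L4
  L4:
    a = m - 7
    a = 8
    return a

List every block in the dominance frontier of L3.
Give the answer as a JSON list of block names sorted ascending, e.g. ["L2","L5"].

idom tree: L1←L0 L2←L0 L3←L0 L4←L0
Join-block Dom:
  L3: preds {L1,L2}: {L0,L1} ∩ {L0,L2} = {L0}; idom=L0
  L4: preds {L0,L1,L2,L3}: {L0} ∩ {L0,L1} ∩ {L0,L2} ∩ {L0,L3} = {L0}; idom=L0

DF derivation:
  L3←L1: walk L1 to L0
  L3←L2: walk L2 to L0
  L4←L0: walk · to L0
  L4←L1: walk L1 to L0
  L4←L2: walk L2 to L0
  L4←L3: walk L3 to L0
  DF(L0)=∅
  DF(L1)={L3,L4}
  DF(L2)={L3,L4}
  DF(L3)={L4}
  DF(L4)=∅

DF(L3) = ["L4"]

Answer: ["L4"]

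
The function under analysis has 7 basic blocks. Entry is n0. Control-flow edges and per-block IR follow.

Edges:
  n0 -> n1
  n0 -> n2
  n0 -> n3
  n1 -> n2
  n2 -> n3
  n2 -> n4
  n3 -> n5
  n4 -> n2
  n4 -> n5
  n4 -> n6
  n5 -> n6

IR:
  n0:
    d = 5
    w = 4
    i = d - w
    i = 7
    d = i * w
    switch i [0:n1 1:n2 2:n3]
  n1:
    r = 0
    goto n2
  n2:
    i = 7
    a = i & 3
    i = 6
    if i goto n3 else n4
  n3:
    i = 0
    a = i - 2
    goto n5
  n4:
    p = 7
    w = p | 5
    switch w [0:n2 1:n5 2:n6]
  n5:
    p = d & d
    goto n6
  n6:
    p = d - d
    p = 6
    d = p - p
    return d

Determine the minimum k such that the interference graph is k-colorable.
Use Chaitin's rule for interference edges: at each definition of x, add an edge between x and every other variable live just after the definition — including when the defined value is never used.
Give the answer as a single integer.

Answer: 3

Derivation:
def/use:
  n0 def {d,i,w} use ∅
  n1 def {r} use ∅
  n2 def {a,i} use ∅
  n3 def {a,i} use ∅
  n4 def {p,w} use ∅
  n5 def {p} use {d}
  n6 def {d,p} use {d}

Backward fixpoint:
  n0 li=∅ lo={d}
  n1 li={d} lo={d}
  n2 li={d} lo={d}
  n3 li={d} lo={d}
  n4 li={d} lo={d}
  n5 li={d} lo={d}
  n6 li={d} lo=∅

Interfere edges:
  a — {d}
  d — {a,i,p,r,w}
  i — {d,w}
  p — {d}
  r — {d}
  w — {d,i}

Colouring:
  {d,i,w} pairwise interfere (3-clique) ⇒ χ ≥ 3
  assign a→c1 d→c0 i→c1 p→c1 r→c1 w→c2 — no edge inside a register ⇒ χ ≤ 3
  χ = 3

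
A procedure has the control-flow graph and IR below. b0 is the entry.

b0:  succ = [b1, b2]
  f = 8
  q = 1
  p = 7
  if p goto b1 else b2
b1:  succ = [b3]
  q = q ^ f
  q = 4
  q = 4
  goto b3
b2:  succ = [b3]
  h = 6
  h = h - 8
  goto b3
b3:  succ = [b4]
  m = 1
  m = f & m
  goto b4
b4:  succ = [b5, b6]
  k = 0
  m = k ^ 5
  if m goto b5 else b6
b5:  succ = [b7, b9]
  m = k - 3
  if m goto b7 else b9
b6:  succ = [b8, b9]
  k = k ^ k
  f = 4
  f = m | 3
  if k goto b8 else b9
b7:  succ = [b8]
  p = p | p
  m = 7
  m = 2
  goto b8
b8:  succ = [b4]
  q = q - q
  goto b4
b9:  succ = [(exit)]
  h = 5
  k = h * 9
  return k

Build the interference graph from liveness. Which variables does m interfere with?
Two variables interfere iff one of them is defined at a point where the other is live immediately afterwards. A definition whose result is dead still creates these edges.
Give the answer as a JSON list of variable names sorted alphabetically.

def/use:
  b0 def {f,p,q} use ∅
  b1 def {q} use {f,q}
  b2 def {h} use ∅
  b3 def {m} use {f}
  b4 def {k,m} use ∅
  b5 def {m} use {k}
  b6 def {f,k} use {k,m}
  b7 def {m,p} use {p}
  b8 def {q} use {q}
  b9 def {h,k} use ∅

Backward fixpoint:
  live b0: ∅→{f,p,q}
  live b1: {f,p,q}→{f,p,q}
  live b2: {f,p,q}→{f,p,q}
  live b3: {f,p,q}→{p,q}
  live b4: {p,q}→{k,m,p,q}
  live b5: {k,p,q}→{p,q}
  live b6: {k,m,p,q}→{p,q}
  live b7: {p,q}→{p,q}
  live b8: {p,q}→{p,q}
  live b9: ∅→∅

Conflict graph:
  f↔{h,k,m,p,q}
  h↔{f,p,q}
  k↔{f,m,p,q}
  m↔{f,k,p,q}
  p↔{f,h,k,m,q}
  q↔{f,h,k,m,p}

N(m) = ["f", "k", "p", "q"]

Answer: ["f", "k", "p", "q"]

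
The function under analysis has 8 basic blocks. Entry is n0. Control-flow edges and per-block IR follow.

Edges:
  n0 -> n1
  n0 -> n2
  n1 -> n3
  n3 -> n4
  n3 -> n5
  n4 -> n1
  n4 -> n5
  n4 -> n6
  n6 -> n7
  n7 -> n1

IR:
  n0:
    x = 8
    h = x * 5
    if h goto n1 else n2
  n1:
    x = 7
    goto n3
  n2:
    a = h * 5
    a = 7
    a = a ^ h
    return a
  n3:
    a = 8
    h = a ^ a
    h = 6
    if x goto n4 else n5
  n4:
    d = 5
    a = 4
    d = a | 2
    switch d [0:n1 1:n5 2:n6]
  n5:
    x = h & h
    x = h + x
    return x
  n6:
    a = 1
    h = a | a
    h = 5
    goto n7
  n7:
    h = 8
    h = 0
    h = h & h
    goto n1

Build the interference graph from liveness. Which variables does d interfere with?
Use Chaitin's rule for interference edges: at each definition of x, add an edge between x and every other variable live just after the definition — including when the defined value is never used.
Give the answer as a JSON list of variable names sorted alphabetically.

Answer: ["h"]

Analysis:
Block summaries:
  n0 def {h,x} use ∅
  n1 def {x} use ∅
  n2 def {a} use {h}
  n3 def {a,h} use {x}
  n4 def {a,d} use ∅
  n5 def {x} use {h}
  n6 def {a,h} use ∅
  n7 def {h} use ∅

Liveness:
  n0: in=∅ out={h}
  n1: in=∅ out={x}
  n2: in={h} out=∅
  n3: in={x} out={h}
  n4: in={h} out={h}
  n5: in={h} out=∅
  n6: in=∅ out=∅
  n7: in=∅ out=∅

Conflict graph:
  a: {h,x}
  d: {h}
  h: {a,d,x}
  x: {a,h}

N(d) = ["h"]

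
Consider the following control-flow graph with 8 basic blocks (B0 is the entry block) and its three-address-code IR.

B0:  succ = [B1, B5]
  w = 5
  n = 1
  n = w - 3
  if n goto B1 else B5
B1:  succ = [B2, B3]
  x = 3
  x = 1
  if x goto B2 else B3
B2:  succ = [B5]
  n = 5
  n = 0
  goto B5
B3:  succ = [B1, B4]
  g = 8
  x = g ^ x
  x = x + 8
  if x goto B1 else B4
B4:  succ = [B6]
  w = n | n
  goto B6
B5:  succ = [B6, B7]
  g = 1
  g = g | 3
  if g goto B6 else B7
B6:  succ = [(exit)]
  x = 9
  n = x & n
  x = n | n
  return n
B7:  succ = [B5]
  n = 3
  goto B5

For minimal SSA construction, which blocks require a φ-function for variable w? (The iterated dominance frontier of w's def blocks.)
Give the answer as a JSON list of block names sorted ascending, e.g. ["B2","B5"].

Answer: ["B6"]

Derivation:
idom tree: B1←B0 B2←B1 B3←B1 B4←B3 B5←B0 B6←B0 B7←B5
Dom at joins:
  B1: preds {B0,B3}: {B0} ∩ {B0,B1,B3} = {B0}; idom=B0
  B5: preds {B0,B2,B7}: {B0} ∩ {B0,B1,B2} ∩ {B0,B5,B7} = {B0}; idom=B0
  B6: preds {B4,B5}: {B0,B1,B3,B4} ∩ {B0,B5} = {B0}; idom=B0

DF derivation:
  join B1 pred B0: · stop@B0
  join B1 pred B3: B3→B1 stop@B0
  join B5 pred B0: · stop@B0
  join B5 pred B2: B2→B1 stop@B0
  join B5 pred B7: B7→B5 stop@B0
  join B6 pred B4: B4→B3→B1 stop@B0
  join B6 pred B5: B5 stop@B0
  DF(B0)=∅
  DF(B1)={B1,B5,B6}
  DF(B2)={B5}
  DF(B3)={B1,B6}
  DF(B4)={B6}
  DF(B5)={B5,B6}
  DF(B6)=∅
  DF(B7)={B5}

φ for w: defs {B0,B4}
  DF⁺ = {B6}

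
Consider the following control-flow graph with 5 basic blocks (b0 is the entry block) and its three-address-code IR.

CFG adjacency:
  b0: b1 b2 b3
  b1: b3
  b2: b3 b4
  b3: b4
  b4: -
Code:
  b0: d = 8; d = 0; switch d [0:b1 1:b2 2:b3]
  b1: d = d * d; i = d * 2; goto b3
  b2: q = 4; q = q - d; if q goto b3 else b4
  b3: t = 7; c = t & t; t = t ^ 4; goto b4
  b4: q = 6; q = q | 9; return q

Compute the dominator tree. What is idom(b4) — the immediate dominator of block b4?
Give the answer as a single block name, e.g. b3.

idom tree: b1←b0 b2←b0 b3←b0 b4←b0
Dom at joins:
  b3: preds {b0,b1,b2}: {b0} ∩ {b0,b1} ∩ {b0,b2} = {b0}; idom=b0
  b4: preds {b2,b3}: {b0,b2} ∩ {b0,b3} = {b0}; idom=b0

idom(b4) = b0

Answer: b0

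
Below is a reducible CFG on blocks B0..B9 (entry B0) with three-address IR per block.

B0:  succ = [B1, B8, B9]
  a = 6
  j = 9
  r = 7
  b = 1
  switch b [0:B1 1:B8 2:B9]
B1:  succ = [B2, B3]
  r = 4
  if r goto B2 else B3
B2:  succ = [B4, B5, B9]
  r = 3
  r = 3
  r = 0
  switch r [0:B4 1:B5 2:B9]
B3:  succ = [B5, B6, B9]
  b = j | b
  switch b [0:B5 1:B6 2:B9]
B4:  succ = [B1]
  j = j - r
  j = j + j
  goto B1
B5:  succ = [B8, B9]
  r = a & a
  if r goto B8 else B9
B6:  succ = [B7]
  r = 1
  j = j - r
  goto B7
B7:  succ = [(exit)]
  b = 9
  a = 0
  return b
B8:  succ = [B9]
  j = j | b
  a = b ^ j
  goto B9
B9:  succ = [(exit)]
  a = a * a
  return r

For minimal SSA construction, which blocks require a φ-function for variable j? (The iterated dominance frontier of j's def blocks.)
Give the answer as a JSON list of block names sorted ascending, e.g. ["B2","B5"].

idom tree: B1←B0 B2←B1 B3←B1 B4←B2 B5←B1 B6←B3 B7←B6 B8←B0 B9←B0
Dom at joins:
  B1: preds {B0,B4}: {B0} ∩ {B0,B1,B2,B4} = {B0}; idom=B0
  B5: preds {B2,B3}: {B0,B1,B2} ∩ {B0,B1,B3} = {B0,B1}; idom=B1
  B8: preds {B0,B5}: {B0} ∩ {B0,B1,B5} = {B0}; idom=B0
  B9: preds {B0,B2,B3,B5,B8}: {B0} ∩ {B0,B1,B2} ∩ {B0,B1,B3} ∩ {B0,B1,B5} ∩ {B0,B8} = {B0}; idom=B0

DF walk-up:
  join B1 pred B0: · stop@B0
  join B1 pred B4: B4→B2→B1 stop@B0
  join B5 pred B2: B2 stop@B1
  join B5 pred B3: B3 stop@B1
  join B8 pred B0: · stop@B0
  join B8 pred B5: B5→B1 stop@B0
  join B9 pred B0: · stop@B0
  join B9 pred B2: B2→B1 stop@B0
  join B9 pred B3: B3→B1 stop@B0
  join B9 pred B5: B5→B1 stop@B0
  join B9 pred B8: B8 stop@B0
  B0: DF=∅
  B1: DF={B1,B8,B9}
  B2: DF={B1,B5,B9}
  B3: DF={B5,B9}
  B4: DF={B1}
  B5: DF={B8,B9}
  B6: DF=∅
  B7: DF=∅
  B8: DF={B9}
  B9: DF=∅

φ for j: defs {B0,B4,B6,B8}
  DF⁺ = {B1,B8,B9}

Answer: ["B1", "B8", "B9"]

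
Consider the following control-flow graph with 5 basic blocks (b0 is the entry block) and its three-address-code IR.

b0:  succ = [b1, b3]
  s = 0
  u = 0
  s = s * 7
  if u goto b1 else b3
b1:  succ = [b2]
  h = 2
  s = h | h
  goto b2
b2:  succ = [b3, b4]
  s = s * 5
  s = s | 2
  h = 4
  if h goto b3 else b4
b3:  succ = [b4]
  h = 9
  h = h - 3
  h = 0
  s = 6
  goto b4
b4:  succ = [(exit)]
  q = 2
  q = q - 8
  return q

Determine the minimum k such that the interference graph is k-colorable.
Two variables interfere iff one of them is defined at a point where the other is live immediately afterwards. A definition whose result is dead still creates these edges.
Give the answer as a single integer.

def/use:
  b0: {s,u} / ∅
  b1: {h,s} / ∅
  b2: {h,s} / {s}
  b3: {h,s} / ∅
  b4: {q} / ∅

Backward fixpoint:
  b0: in=∅ out=∅
  b1: in=∅ out={s}
  b2: in={s} out=∅
  b3: in=∅ out=∅
  b4: in=∅ out=∅

Interfere edges:
  h↔∅
  q↔∅
  s↔{u}
  u↔{s}

Colouring:
  lower bound: {s,u} mutually conflict ⇒ χ ≥ 2
  assign h→r0 q→r0 s→r0 u→r1 — no edge inside a register ⇒ χ ≤ 2
  χ = 2

Answer: 2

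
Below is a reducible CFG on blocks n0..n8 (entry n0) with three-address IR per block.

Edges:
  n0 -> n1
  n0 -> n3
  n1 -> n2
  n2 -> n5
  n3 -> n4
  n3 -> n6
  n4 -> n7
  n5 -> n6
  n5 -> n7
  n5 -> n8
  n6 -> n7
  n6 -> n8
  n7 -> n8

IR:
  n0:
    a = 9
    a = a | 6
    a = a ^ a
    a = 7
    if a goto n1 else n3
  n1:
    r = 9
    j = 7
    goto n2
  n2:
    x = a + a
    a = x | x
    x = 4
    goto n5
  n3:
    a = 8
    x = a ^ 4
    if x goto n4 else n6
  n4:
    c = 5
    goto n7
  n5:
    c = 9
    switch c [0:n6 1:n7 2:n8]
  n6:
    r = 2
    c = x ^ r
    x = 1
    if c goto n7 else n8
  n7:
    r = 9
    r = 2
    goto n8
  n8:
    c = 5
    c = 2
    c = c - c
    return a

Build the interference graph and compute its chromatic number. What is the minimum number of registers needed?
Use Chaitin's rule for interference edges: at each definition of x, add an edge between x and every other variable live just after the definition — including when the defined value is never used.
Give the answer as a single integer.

Answer: 3

Working:
def/use:
  n0: def={a} ue=∅
  n1: def={j,r} ue=∅
  n2: def={a,x} ue={a}
  n3: def={a,x} ue=∅
  n4: def={c} ue=∅
  n5: def={c} ue=∅
  n6: def={c,r,x} ue={x}
  n7: def={r} ue=∅
  n8: def={c} ue={a}

Backward fixpoint:
  n0 li=∅ lo={a}
  n1 li={a} lo={a}
  n2 li={a} lo={a,x}
  n3 li=∅ lo={a,x}
  n4 li={a} lo={a}
  n5 li={a,x} lo={a,x}
  n6 li={a,x} lo={a}
  n7 li={a} lo={a}
  n8 li={a} lo=∅

Interference:
  a↔{c,j,r,x}
  c↔{a,x}
  j↔{a}
  r↔{a,x}
  x↔{a,c,r}

Chromatic number:
  {a,c,x} pairwise interfere (3-clique) ⇒ χ ≥ 3
  3-colouring: R0={a}  R1={j,x}  R2={c,r}
  χ = 3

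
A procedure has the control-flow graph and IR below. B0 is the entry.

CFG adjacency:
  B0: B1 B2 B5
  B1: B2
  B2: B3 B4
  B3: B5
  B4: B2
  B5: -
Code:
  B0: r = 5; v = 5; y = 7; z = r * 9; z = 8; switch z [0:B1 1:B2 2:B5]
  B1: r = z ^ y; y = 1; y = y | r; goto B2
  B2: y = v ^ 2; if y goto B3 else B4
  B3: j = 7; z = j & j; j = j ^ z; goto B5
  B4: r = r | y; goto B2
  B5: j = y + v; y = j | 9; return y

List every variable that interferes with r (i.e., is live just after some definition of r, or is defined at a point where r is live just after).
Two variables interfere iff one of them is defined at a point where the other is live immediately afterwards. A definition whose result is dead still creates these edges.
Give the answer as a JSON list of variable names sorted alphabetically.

def/use:
  B0: def={r,v,y,z} ue=∅
  B1: def={r,y} ue={y,z}
  B2: def={y} ue={v}
  B3: def={j,z} ue=∅
  B4: def={r} ue={r,y}
  B5: def={j,y} ue={v,y}

Liveness:
  live B0: ∅→{r,v,y,z}
  live B1: {v,y,z}→{r,v}
  live B2: {r,v}→{r,v,y}
  live B3: {v,y}→{v,y}
  live B4: {r,v,y}→{r,v}
  live B5: {v,y}→∅

Conflict graph:
  j — {v,y,z}
  r — {v,y,z}
  v — {j,r,y,z}
  y — {j,r,v,z}
  z — {j,r,v,y}

N(r) = ["v", "y", "z"]

Answer: ["v", "y", "z"]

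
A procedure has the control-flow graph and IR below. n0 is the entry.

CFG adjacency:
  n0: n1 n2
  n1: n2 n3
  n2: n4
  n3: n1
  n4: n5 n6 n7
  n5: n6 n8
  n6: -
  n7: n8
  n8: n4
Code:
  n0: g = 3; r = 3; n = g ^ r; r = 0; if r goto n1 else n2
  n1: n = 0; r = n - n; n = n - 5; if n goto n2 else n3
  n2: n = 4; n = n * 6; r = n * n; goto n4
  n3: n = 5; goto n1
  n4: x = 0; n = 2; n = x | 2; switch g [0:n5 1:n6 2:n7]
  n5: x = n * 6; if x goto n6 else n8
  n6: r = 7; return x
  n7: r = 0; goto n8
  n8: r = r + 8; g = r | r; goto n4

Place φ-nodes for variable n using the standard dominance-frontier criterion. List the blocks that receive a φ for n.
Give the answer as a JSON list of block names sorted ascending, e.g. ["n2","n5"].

idom tree: n1←n0 n2←n0 n3←n1 n4←n2 n5←n4 n6←n4 n7←n4 n8←n4
Dom at joins:
  n1: preds {n0,n3}: {n0} ∩ {n0,n1,n3} = {n0}; idom=n0
  n2: preds {n0,n1}: {n0} ∩ {n0,n1} = {n0}; idom=n0
  n4: preds {n2,n8}: {n0,n2} ∩ {n0,n2,n4,n8} = {n0,n2}; idom=n2
  n6: preds {n4,n5}: {n0,n2,n4} ∩ {n0,n2,n4,n5} = {n0,n2,n4}; idom=n4
  n8: preds {n5,n7}: {n0,n2,n4,n5} ∩ {n0,n2,n4,n7} = {n0,n2,n4}; idom=n4

DF walk-up:
  join n1 pred n0: · stop@n0
  join n1 pred n3: n3→n1 stop@n0
  join n2 pred n0: · stop@n0
  join n2 pred n1: n1 stop@n0
  join n4 pred n2: · stop@n2
  join n4 pred n8: n8→n4 stop@n2
  join n6 pred n4: · stop@n4
  join n6 pred n5: n5 stop@n4
  join n8 pred n5: n5 stop@n4
  join n8 pred n7: n7 stop@n4
  DF(n0)=∅
  DF(n1)={n1,n2}
  DF(n2)=∅
  DF(n3)={n1}
  DF(n4)={n4}
  DF(n5)={n6,n8}
  DF(n6)=∅
  DF(n7)={n8}
  DF(n8)={n4}

φ for n: defs {n0,n1,n2,n3,n4}
  DF⁺ = {n1,n2,n4}

Answer: ["n1", "n2", "n4"]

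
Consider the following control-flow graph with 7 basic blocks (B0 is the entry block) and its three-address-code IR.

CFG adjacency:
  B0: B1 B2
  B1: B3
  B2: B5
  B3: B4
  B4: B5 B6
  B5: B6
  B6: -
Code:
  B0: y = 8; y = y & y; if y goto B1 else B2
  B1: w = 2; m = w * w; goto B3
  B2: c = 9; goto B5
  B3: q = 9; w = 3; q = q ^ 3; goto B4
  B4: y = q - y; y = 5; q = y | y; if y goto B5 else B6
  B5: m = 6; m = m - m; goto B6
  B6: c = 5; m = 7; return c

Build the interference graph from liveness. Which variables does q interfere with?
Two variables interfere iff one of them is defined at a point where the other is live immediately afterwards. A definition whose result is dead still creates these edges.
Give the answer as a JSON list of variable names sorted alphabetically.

Per-block:
  B0 def {y} use ∅
  B1 def {m,w} use ∅
  B2 def {c} use ∅
  B3 def {q,w} use ∅
  B4 def {q,y} use {q,y}
  B5 def {m} use ∅
  B6 def {c,m} use ∅

Backward fixpoint:
  B0 li=∅ lo={y}
  B1 li={y} lo={y}
  B2 li=∅ lo=∅
  B3 li={y} lo={q,y}
  B4 li={q,y} lo=∅
  B5 li=∅ lo=∅
  B6 li=∅ lo=∅

Conflict graph:
  c: {m}
  m: {c,y}
  q: {w,y}
  w: {q,y}
  y: {m,q,w}

N(q) = ["w", "y"]

Answer: ["w", "y"]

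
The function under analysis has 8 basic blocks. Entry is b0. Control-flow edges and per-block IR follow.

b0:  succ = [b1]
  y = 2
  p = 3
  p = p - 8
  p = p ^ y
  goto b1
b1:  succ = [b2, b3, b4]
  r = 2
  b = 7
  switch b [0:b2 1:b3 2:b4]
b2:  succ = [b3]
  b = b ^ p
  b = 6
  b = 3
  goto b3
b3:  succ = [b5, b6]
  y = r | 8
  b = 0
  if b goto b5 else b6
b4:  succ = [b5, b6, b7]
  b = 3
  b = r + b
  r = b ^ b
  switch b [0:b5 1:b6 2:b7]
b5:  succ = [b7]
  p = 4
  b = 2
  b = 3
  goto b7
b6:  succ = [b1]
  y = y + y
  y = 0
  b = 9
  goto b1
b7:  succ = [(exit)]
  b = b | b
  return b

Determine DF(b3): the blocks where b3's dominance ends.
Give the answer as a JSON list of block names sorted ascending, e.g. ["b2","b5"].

idom tree: b1←b0 b2←b1 b3←b1 b4←b1 b5←b1 b6←b1 b7←b1
Join-block Dom:
  b1: preds {b0,b6}: {b0} ∩ {b0,b1,b6} = {b0}; idom=b0
  b3: preds {b1,b2}: {b0,b1} ∩ {b0,b1,b2} = {b0,b1}; idom=b1
  b5: preds {b3,b4}: {b0,b1,b3} ∩ {b0,b1,b4} = {b0,b1}; idom=b1
  b6: preds {b3,b4}: {b0,b1,b3} ∩ {b0,b1,b4} = {b0,b1}; idom=b1
  b7: preds {b4,b5}: {b0,b1,b4} ∩ {b0,b1,b5} = {b0,b1}; idom=b1

DF derivation:
  b1←b0: walk · to b0
  b1←b6: walk b6→b1 to b0
  b3←b1: walk · to b1
  b3←b2: walk b2 to b1
  b5←b3: walk b3 to b1
  b5←b4: walk b4 to b1
  b6←b3: walk b3 to b1
  b6←b4: walk b4 to b1
  b7←b4: walk b4 to b1
  b7←b5: walk b5 to b1
  DF(b0)=∅
  DF(b1)={b1}
  DF(b2)={b3}
  DF(b3)={b5,b6}
  DF(b4)={b5,b6,b7}
  DF(b5)={b7}
  DF(b6)={b1}
  DF(b7)=∅

DF(b3) = ["b5", "b6"]

Answer: ["b5", "b6"]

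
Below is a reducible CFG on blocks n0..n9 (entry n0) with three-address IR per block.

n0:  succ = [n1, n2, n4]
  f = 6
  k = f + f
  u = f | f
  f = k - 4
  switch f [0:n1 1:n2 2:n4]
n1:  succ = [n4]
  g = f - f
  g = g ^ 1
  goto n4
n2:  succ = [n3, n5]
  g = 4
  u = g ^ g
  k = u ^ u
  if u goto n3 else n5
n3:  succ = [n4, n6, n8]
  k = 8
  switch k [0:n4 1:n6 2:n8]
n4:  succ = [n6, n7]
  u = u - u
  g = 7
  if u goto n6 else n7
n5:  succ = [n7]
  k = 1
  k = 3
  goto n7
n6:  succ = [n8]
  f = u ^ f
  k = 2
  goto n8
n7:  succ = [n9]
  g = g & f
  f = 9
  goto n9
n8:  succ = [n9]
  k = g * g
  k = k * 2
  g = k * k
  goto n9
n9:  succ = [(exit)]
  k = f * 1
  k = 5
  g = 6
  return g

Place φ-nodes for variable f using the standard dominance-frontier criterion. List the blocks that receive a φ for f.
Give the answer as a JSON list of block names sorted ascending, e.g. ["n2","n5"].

Answer: ["n8", "n9"]

Working:
idom tree: n1←n0 n2←n0 n3←n2 n4←n0 n5←n2 n6←n0 n7←n0 n8←n0 n9←n0
Dom∩ at merges:
  n4: preds {n0,n1,n3}: {n0} ∩ {n0,n1} ∩ {n0,n2,n3} = {n0}; idom=n0
  n6: preds {n3,n4}: {n0,n2,n3} ∩ {n0,n4} = {n0}; idom=n0
  n7: preds {n4,n5}: {n0,n4} ∩ {n0,n2,n5} = {n0}; idom=n0
  n8: preds {n3,n6}: {n0,n2,n3} ∩ {n0,n6} = {n0}; idom=n0
  n9: preds {n7,n8}: {n0,n7} ∩ {n0,n8} = {n0}; idom=n0

DF walk-up:
  n4←n0: walk · to n0
  n4←n1: walk n1 to n0
  n4←n3: walk n3→n2 to n0
  n6←n3: walk n3→n2 to n0
  n6←n4: walk n4 to n0
  n7←n4: walk n4 to n0
  n7←n5: walk n5→n2 to n0
  n8←n3: walk n3→n2 to n0
  n8←n6: walk n6 to n0
  n9←n7: walk n7 to n0
  n9←n8: walk n8 to n0
  DF(n0)=∅
  DF(n1)={n4}
  DF(n2)={n4,n6,n7,n8}
  DF(n3)={n4,n6,n8}
  DF(n4)={n6,n7}
  DF(n5)={n7}
  DF(n6)={n8}
  DF(n7)={n9}
  DF(n8)={n9}
  DF(n9)=∅

φ for f: defs {n0,n6,n7}
  DF⁺ = {n8,n9}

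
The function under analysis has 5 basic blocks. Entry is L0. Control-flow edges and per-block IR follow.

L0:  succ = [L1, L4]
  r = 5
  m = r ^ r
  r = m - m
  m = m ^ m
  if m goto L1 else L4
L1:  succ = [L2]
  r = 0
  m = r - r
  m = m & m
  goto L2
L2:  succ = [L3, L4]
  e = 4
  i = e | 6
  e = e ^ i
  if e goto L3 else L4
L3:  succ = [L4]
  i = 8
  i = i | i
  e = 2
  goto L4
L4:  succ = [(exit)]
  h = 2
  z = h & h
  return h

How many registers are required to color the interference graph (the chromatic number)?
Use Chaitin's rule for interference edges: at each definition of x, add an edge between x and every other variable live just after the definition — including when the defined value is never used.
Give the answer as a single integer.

Answer: 2

Working:
Per-block:
  L0: {m,r} / ∅
  L1: {m,r} / ∅
  L2: {e,i} / ∅
  L3: {e,i} / ∅
  L4: {h,z} / ∅

Backward fixpoint:
  L0: in=∅ out=∅
  L1: in=∅ out=∅
  L2: in=∅ out=∅
  L3: in=∅ out=∅
  L4: in=∅ out=∅

Interfere edges:
  e: {i}
  h: {z}
  i: {e}
  m: {r}
  r: {m}
  z: {h}

Chromatic number:
  lower bound: {e,i} mutually conflict ⇒ χ ≥ 2
  assign e→R0 h→R0 i→R1 m→R0 r→R1 z→R1 — no edge inside a register ⇒ χ ≤ 2
  χ = 2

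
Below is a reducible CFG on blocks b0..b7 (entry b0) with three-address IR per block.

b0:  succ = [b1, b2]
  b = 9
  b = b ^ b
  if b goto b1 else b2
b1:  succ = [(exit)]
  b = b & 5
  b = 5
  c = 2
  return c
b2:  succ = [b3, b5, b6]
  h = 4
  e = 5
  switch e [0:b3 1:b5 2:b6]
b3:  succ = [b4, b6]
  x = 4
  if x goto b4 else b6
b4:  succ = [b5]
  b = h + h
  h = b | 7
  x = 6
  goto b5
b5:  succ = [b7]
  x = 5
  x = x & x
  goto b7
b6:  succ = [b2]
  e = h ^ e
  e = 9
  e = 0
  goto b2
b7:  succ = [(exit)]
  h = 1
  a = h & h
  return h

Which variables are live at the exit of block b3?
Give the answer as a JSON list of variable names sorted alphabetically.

Answer: ["e", "h"]

Working:
def/use:
  b0: def={b} ue=∅
  b1: def={b,c} ue={b}
  b2: def={e,h} ue=∅
  b3: def={x} ue=∅
  b4: def={b,h,x} ue={h}
  b5: def={x} ue=∅
  b6: def={e} ue={e,h}
  b7: def={a,h} ue=∅

Liveness:
  live b0: ∅→{b}
  live b1: {b}→∅
  live b2: ∅→{e,h}
  live b3: {e,h}→{e,h}
  live b4: {h}→∅
  live b5: ∅→∅
  live b6: {e,h}→∅
  live b7: ∅→∅

live-out(b3) = ["e", "h"]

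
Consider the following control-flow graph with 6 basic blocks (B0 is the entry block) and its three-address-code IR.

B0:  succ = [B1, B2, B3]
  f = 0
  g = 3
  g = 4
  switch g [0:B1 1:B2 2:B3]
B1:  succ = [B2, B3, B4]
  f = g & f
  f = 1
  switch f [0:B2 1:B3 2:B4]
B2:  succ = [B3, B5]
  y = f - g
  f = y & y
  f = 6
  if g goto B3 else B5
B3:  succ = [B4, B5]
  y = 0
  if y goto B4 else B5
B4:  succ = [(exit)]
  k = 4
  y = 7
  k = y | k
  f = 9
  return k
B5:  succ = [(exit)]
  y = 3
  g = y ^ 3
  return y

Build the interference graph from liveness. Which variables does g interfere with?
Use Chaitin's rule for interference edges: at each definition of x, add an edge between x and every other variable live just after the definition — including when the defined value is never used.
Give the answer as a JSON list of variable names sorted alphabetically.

def/use:
  B0: {f,g} / ∅
  B1: {f} / {f,g}
  B2: {f,y} / {f,g}
  B3: {y} / ∅
  B4: {f,k,y} / ∅
  B5: {g,y} / ∅

Backward fixpoint:
  B0 li=∅ lo={f,g}
  B1 li={f,g} lo={f,g}
  B2 li={f,g} lo=∅
  B3 li=∅ lo=∅
  B4 li=∅ lo=∅
  B5 li=∅ lo=∅

Conflict graph:
  f: {g,k}
  g: {f,y}
  k: {f,y}
  y: {g,k}

N(g) = ["f", "y"]

Answer: ["f", "y"]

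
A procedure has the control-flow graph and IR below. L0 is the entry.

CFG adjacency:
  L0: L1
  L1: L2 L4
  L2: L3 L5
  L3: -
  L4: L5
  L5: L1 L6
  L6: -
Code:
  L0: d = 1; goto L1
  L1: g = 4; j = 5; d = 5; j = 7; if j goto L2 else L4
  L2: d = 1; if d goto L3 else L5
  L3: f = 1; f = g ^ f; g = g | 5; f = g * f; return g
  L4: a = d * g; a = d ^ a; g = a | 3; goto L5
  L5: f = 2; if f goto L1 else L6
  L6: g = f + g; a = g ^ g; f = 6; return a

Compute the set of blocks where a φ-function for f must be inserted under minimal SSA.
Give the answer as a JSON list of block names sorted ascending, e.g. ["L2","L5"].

idom tree: L1←L0 L2←L1 L3←L2 L4←L1 L5←L1 L6←L5
Join-block Dom:
  L1: preds {L0,L5}: {L0} ∩ {L0,L1,L5} = {L0}; idom=L0
  L5: preds {L2,L4}: {L0,L1,L2} ∩ {L0,L1,L4} = {L0,L1}; idom=L1

DF derivation:
  L1←L0: walk · to L0
  L1←L5: walk L5→L1 to L0
  L5←L2: walk L2 to L1
  L5←L4: walk L4 to L1
  DF(L0)=∅
  DF(L1)={L1}
  DF(L2)={L5}
  DF(L3)=∅
  DF(L4)={L5}
  DF(L5)={L1}
  DF(L6)=∅

φ for f: defs {L3,L5,L6}
  DF⁺ = {L1}

Answer: ["L1"]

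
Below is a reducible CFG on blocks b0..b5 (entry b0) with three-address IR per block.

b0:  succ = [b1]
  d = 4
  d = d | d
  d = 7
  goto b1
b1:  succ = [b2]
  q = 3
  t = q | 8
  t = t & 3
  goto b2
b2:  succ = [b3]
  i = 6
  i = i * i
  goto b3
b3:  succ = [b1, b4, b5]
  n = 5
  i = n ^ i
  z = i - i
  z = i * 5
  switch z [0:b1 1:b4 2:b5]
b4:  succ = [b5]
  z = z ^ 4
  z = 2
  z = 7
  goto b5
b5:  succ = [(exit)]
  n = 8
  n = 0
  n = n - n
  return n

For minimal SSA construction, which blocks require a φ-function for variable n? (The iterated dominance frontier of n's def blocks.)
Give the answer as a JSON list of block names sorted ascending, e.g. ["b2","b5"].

Answer: ["b1"]

Analysis:
idom tree: b1←b0 b2←b1 b3←b2 b4←b3 b5←b3
Dom∩ at merges:
  b1: preds {b0,b3}: {b0} ∩ {b0,b1,b2,b3} = {b0}; idom=b0
  b5: preds {b3,b4}: {b0,b1,b2,b3} ∩ {b0,b1,b2,b3,b4} = {b0,b1,b2,b3}; idom=b3

Frontier:
  b1←b0: walk · to b0
  b1←b3: walk b3→b2→b1 to b0
  b5←b3: walk · to b3
  b5←b4: walk b4 to b3
  DF(b0)=∅
  DF(b1)={b1}
  DF(b2)={b1}
  DF(b3)={b1}
  DF(b4)={b5}
  DF(b5)=∅

φ for n: defs {b3,b5}
  DF⁺ = {b1}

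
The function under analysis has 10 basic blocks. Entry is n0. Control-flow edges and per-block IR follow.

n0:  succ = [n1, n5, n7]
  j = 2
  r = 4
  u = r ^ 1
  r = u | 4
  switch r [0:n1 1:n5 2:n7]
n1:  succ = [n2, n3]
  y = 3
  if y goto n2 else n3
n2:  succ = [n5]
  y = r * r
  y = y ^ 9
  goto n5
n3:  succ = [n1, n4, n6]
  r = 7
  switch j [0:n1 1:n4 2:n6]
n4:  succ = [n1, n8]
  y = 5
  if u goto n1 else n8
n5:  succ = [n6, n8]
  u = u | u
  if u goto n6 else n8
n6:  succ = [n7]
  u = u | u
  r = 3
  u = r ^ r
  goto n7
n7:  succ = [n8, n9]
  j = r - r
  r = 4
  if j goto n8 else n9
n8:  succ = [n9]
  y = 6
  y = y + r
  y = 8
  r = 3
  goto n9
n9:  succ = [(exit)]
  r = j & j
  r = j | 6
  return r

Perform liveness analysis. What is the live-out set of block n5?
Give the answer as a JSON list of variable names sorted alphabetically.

Per-block:
  n0: {j,r,u} / ∅
  n1: {y} / ∅
  n2: {y} / {r}
  n3: {r} / {j}
  n4: {y} / {u}
  n5: {u} / {u}
  n6: {r,u} / {u}
  n7: {j,r} / {r}
  n8: {r,y} / {r}
  n9: {r} / {j}

Liveness:
  live n0: ∅→{j,r,u}
  live n1: {j,r,u}→{j,r,u}
  live n2: {j,r,u}→{j,r,u}
  live n3: {j,u}→{j,r,u}
  live n4: {j,r,u}→{j,r,u}
  live n5: {j,r,u}→{j,r,u}
  live n6: {u}→{r}
  live n7: {r}→{j,r}
  live n8: {j,r}→{j}
  live n9: {j}→∅

live-out(n5) = ["j", "r", "u"]

Answer: ["j", "r", "u"]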